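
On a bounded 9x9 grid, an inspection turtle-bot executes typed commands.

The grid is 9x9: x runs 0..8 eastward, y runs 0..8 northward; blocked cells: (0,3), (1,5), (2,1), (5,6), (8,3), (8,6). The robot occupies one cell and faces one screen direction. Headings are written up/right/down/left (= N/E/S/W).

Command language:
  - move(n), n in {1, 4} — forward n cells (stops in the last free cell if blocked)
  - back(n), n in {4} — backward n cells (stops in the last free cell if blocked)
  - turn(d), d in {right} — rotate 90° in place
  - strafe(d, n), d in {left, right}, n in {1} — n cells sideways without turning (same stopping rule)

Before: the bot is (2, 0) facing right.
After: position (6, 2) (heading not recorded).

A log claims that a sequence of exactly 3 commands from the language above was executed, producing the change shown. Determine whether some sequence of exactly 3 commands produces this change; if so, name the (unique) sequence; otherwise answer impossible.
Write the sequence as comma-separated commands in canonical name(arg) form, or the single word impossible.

key: running strafe(left, 1) before move(4) would end elsewhere — order is forced
t0: (2, 0) facing right
1. move(4) → (6, 0) facing right
2. strafe(left, 1) → (6, 1) facing right
3. strafe(left, 1) → (6, 2) facing right
uniquely the one of 216 3-step routes that fits.

move(4), strafe(left, 1), strafe(left, 1)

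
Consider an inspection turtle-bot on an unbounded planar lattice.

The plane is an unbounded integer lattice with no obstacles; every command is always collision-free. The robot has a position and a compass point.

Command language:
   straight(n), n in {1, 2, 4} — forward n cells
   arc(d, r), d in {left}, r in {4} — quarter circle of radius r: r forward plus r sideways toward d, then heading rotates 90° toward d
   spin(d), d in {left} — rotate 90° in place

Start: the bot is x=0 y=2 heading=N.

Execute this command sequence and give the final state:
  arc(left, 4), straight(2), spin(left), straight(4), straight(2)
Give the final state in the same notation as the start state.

x=-6 y=0 heading=S

t0: x=0 y=2 heading=N
[1] after arc(left, 4): x=-4 y=6 heading=W
[2] after straight(2): x=-6 y=6 heading=W
[3] after spin(left): x=-6 y=6 heading=S
[4] after straight(4): x=-6 y=2 heading=S
[5] after straight(2): x=-6 y=0 heading=S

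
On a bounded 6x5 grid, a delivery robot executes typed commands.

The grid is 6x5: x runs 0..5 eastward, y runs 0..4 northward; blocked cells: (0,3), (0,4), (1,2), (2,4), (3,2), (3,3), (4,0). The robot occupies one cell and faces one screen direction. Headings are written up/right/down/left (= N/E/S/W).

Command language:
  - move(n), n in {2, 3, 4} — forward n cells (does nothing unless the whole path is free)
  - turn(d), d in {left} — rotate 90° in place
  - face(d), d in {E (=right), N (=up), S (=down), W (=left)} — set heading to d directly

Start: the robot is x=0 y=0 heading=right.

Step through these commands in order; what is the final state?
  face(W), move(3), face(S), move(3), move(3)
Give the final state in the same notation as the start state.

x=0 y=0 heading=down

initial: x=0 y=0 heading=right
[1] after face(W): x=0 y=0 heading=left
[2] after move(3): x=0 y=0 heading=left
[3] after face(S): x=0 y=0 heading=down
[4] after move(3): x=0 y=0 heading=down
[5] after move(3): x=0 y=0 heading=down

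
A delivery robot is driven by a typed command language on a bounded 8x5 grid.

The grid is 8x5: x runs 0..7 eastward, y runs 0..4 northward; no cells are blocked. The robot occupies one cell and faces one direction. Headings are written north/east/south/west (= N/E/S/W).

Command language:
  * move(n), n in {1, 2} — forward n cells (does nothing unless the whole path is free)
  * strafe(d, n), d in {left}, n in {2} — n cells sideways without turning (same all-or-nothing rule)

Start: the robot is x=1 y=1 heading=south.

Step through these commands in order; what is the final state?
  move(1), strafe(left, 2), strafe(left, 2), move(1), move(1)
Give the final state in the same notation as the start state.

x=5 y=0 heading=south

t0: x=1 y=1 heading=south
step 1 (move(1)): x=1 y=0 heading=south
step 2 (strafe(left, 2)): x=3 y=0 heading=south
step 3 (strafe(left, 2)): x=5 y=0 heading=south
step 4 (move(1)): x=5 y=0 heading=south
step 5 (move(1)): x=5 y=0 heading=south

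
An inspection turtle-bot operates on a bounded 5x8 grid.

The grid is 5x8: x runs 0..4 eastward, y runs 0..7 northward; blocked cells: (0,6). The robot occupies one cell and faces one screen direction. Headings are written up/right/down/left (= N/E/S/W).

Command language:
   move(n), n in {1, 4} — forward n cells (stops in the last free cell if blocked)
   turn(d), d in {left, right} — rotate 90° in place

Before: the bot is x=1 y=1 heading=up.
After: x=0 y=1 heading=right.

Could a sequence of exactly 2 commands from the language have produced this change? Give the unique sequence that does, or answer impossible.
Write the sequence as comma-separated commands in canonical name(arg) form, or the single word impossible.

impossible

every 2-command combo misses the target.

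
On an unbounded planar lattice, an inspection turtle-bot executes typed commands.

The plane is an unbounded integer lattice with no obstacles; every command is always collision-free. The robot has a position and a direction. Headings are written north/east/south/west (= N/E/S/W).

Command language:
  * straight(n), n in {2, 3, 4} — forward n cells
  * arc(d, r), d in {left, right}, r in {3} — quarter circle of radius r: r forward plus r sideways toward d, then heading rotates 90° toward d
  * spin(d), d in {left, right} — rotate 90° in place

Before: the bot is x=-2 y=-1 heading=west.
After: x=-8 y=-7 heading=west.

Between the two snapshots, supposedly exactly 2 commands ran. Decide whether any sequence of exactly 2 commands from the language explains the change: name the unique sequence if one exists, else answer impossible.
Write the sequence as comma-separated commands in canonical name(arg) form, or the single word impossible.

key: still facing W at the end — net rotation zero over 2 steps
begin: x=-2 y=-1 heading=west
t=1 arc(left, 3) ⇒ x=-5 y=-4 heading=south
t=2 arc(right, 3) ⇒ x=-8 y=-7 heading=west
uniquely the one of 49 2-step routes that fits.

arc(left, 3), arc(right, 3)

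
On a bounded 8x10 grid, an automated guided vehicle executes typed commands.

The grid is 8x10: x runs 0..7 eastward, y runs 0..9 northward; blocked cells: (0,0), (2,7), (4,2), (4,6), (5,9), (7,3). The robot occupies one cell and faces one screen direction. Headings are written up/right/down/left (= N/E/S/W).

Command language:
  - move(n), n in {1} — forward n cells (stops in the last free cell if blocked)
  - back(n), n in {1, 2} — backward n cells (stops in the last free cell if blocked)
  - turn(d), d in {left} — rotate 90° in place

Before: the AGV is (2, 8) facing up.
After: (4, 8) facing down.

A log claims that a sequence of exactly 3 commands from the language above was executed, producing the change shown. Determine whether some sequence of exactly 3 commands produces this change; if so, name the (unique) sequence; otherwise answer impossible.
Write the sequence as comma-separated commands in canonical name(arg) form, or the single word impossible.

turn(left), back(2), turn(left)

key: position moved to (4,8) AND the heading swung to S — translation plus rotation needed
t0: (2, 8) facing up
step 1 (turn(left)): (2, 8) facing left
step 2 (back(2)): (4, 8) facing left
step 3 (turn(left)): (4, 8) facing down
uniquely the one of 64 3-step routes that fits.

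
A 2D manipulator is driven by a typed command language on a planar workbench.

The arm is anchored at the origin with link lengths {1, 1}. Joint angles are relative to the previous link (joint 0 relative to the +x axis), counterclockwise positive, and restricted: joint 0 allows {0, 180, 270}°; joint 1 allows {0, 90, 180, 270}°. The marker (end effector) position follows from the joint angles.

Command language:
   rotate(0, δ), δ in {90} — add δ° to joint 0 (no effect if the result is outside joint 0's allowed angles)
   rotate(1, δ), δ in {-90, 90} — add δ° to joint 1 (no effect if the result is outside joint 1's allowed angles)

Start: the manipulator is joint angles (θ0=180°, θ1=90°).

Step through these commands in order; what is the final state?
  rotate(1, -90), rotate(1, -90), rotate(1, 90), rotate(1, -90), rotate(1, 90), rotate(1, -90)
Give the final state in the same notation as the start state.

joint angles (θ0=180°, θ1=270°)

start: joint angles (θ0=180°, θ1=90°)
t=1 rotate(1, -90) ⇒ joint angles (θ0=180°, θ1=0°)
t=2 rotate(1, -90) ⇒ joint angles (θ0=180°, θ1=270°)
t=3 rotate(1, 90) ⇒ joint angles (θ0=180°, θ1=0°)
t=4 rotate(1, -90) ⇒ joint angles (θ0=180°, θ1=270°)
t=5 rotate(1, 90) ⇒ joint angles (θ0=180°, θ1=0°)
t=6 rotate(1, -90) ⇒ joint angles (θ0=180°, θ1=270°)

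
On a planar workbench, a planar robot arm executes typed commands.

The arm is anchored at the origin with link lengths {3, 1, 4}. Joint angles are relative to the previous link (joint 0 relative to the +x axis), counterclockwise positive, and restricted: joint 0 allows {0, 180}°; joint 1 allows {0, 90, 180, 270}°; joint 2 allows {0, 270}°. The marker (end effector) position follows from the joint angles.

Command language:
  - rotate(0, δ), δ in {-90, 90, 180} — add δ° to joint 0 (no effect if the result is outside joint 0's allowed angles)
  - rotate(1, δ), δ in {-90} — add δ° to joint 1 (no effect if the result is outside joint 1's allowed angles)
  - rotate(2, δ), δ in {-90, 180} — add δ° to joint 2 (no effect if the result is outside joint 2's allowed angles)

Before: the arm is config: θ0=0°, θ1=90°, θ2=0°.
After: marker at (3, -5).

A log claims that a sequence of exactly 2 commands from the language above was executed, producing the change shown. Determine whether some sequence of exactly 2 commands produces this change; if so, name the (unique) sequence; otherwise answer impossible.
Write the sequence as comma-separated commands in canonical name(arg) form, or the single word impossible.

t0: config: θ0=0°, θ1=90°, θ2=0°
[1] after rotate(1, -90): config: θ0=0°, θ1=0°, θ2=0°
[2] after rotate(1, -90): config: θ0=0°, θ1=270°, θ2=0°
uniquely the one of 36 2-step routes that fits.

rotate(1, -90), rotate(1, -90)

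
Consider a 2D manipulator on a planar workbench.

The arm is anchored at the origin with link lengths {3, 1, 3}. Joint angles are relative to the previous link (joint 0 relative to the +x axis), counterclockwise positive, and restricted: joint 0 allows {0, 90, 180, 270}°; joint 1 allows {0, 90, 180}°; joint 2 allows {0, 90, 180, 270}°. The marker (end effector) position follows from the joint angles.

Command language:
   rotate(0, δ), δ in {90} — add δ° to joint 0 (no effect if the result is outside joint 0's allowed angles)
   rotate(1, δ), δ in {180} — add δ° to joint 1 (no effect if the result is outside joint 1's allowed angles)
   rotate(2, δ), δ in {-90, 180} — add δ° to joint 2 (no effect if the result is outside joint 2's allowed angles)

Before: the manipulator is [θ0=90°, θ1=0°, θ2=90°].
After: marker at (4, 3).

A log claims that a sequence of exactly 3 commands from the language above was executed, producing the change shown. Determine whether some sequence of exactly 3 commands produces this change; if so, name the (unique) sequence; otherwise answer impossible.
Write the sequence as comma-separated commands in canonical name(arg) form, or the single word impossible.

rotate(0, 90), rotate(0, 90), rotate(0, 90)

begin: [θ0=90°, θ1=0°, θ2=90°]
step 1 (rotate(0, 90)): [θ0=180°, θ1=0°, θ2=90°]
step 2 (rotate(0, 90)): [θ0=270°, θ1=0°, θ2=90°]
step 3 (rotate(0, 90)): [θ0=0°, θ1=0°, θ2=90°]
no rival 3-sequence matches.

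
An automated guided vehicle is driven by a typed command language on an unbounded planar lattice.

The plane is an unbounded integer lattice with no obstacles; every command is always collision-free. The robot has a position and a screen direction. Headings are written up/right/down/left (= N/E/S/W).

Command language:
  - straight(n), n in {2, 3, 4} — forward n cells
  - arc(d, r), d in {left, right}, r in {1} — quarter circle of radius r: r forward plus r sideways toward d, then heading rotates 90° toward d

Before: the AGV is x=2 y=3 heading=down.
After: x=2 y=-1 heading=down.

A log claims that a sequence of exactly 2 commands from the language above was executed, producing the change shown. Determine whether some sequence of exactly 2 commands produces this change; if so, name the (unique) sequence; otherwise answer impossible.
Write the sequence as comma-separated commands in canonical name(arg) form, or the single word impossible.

key: still facing S at the end — nothing in the sequence rotates
start: x=2 y=3 heading=down
[1] after straight(2): x=2 y=1 heading=down
[2] after straight(2): x=2 y=-1 heading=down
all 25 alternatives checked — unique.

straight(2), straight(2)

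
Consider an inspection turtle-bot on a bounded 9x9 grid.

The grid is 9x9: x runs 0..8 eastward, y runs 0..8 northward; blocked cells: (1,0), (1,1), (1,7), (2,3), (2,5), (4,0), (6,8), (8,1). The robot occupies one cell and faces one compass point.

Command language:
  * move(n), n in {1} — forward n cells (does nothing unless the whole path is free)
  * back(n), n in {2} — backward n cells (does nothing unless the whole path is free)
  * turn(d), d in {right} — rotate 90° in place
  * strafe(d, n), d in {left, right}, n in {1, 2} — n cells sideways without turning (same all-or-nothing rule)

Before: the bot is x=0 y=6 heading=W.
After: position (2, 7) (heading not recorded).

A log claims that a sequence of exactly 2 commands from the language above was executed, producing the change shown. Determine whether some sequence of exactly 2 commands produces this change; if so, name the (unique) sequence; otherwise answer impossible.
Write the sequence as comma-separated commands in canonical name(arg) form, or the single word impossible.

back(2), strafe(right, 1)

key: running strafe(right, 1) before back(2) would end elsewhere — order is forced
begin: x=0 y=6 heading=W
step 1 (back(2)): x=2 y=6 heading=W
step 2 (strafe(right, 1)): x=2 y=7 heading=W
no rival 2-sequence matches.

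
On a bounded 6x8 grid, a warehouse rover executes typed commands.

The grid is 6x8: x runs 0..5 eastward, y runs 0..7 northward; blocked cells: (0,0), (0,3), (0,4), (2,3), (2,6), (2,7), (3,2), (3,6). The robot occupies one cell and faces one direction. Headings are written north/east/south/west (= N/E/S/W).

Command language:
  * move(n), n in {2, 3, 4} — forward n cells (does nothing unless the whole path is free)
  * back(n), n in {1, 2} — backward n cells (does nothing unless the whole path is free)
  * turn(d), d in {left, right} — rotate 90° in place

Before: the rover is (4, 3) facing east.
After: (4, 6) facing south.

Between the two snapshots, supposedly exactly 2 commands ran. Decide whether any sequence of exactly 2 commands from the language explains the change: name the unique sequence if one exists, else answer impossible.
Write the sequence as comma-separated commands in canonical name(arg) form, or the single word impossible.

checked all 2-command options: none fits.

impossible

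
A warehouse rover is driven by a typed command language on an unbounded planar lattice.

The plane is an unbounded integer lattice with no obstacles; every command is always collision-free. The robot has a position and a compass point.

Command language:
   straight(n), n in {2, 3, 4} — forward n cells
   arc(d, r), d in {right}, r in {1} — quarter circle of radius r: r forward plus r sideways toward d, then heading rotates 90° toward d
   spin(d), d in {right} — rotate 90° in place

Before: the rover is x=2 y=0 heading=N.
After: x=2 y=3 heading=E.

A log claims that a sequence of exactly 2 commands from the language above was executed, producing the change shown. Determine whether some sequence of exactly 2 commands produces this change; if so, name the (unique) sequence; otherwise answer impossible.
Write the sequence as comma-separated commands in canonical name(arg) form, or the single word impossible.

straight(3), spin(right)

key: running spin(right) before straight(3) would end elsewhere — order is forced
from: x=2 y=0 heading=N
step 1 (straight(3)): x=2 y=3 heading=N
step 2 (spin(right)): x=2 y=3 heading=E
uniquely the one of 25 2-step routes that fits.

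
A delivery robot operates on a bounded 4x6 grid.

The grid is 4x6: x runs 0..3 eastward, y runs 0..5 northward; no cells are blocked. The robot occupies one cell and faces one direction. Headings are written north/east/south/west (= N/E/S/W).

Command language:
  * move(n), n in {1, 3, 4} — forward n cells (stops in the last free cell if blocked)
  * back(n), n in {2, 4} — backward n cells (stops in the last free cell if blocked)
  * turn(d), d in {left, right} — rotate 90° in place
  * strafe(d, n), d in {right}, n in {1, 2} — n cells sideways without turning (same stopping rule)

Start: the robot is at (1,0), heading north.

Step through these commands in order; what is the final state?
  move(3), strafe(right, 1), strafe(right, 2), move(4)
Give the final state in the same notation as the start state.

start: at (1,0), heading north
[1] after move(3): at (1,3), heading north
[2] after strafe(right, 1): at (2,3), heading north
[3] after strafe(right, 2): at (3,3), heading north
[4] after move(4): at (3,5), heading north

at (3,5), heading north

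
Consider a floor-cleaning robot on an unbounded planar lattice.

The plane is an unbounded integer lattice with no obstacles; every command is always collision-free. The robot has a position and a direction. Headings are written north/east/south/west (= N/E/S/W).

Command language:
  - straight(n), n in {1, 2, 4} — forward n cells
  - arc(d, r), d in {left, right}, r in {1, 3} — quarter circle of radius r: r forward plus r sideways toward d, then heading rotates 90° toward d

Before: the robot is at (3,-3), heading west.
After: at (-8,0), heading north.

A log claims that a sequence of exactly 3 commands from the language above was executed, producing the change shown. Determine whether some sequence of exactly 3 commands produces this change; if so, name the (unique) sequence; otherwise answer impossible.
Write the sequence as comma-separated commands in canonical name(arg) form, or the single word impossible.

key: running arc(right, 3) before straight(4) would end elsewhere — order is forced
initial: at (3,-3), heading west
step 1 (straight(4)): at (-1,-3), heading west
step 2 (straight(4)): at (-5,-3), heading west
step 3 (arc(right, 3)): at (-8,0), heading north
all 343 alternatives checked — unique.

straight(4), straight(4), arc(right, 3)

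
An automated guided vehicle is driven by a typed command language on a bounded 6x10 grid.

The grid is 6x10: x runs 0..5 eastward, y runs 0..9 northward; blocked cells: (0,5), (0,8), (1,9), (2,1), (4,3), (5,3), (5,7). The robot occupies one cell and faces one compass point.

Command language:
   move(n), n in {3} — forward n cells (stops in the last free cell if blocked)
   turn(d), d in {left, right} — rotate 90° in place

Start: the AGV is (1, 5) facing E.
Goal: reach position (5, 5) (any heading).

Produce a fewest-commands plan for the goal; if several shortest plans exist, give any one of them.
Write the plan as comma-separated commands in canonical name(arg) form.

from: (1, 5) facing E
1. move(3) → (4, 5) facing E
2. move(3) → (5, 5) facing E
minimal: 2 command(s), checked below 2.

move(3), move(3)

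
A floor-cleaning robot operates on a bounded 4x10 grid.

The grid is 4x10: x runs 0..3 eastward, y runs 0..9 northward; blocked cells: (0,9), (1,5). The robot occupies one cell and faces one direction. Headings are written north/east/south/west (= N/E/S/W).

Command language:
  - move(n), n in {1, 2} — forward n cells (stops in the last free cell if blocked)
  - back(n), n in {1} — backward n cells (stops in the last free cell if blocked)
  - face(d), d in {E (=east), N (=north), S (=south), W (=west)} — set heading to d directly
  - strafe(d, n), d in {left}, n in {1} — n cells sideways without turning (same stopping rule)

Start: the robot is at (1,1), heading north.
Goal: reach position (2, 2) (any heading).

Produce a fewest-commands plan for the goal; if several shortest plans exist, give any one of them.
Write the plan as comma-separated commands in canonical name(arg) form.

face(S), strafe(left, 1), back(1)

initial: at (1,1), heading north
1. face(S) → at (1,1), heading south
2. strafe(left, 1) → at (2,1), heading south
3. back(1) → at (2,2), heading south
minimal: 3 command(s), checked below 3.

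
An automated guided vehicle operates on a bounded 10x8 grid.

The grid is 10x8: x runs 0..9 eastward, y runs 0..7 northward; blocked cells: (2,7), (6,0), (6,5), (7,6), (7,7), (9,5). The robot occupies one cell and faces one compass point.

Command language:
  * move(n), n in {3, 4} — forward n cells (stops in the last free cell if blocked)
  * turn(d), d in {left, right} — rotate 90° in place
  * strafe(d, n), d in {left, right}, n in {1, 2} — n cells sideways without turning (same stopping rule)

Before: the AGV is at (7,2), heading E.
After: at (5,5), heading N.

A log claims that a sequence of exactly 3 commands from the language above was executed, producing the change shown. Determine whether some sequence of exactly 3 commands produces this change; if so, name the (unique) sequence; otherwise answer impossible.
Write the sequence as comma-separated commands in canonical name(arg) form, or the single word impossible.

key: cell and facing (now N) both changed — the 3 commands mix motion and turning
t0: at (7,2), heading E
1. turn(left) → at (7,2), heading N
2. strafe(left, 2) → at (5,2), heading N
3. move(3) → at (5,5), heading N
uniquely the one of 512 3-step routes that fits.

turn(left), strafe(left, 2), move(3)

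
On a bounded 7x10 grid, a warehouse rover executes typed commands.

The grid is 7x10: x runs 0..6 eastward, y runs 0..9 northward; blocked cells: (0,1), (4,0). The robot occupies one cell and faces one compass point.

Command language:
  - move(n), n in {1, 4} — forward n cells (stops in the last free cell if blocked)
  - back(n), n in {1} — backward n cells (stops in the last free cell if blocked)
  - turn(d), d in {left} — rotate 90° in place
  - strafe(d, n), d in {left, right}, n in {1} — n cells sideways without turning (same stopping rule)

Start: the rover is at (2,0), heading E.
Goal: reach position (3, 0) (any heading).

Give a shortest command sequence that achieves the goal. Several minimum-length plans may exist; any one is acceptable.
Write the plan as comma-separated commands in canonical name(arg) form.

move(4)

begin: at (2,0), heading E
[1] after move(4): at (3,0), heading E
no 0-step plan works, so 1 is optimal.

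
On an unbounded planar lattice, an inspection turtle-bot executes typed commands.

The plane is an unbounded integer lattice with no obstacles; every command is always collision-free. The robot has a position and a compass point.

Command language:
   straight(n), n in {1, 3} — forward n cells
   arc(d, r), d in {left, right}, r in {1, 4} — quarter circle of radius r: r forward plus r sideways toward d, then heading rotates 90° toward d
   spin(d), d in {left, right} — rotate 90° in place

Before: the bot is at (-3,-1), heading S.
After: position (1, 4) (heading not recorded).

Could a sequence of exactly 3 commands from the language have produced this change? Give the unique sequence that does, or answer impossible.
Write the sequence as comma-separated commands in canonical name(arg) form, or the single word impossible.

key: running straight(1) before spin(left) would end elsewhere — order is forced
begin: at (-3,-1), heading S
t=1 spin(left) ⇒ at (-3,-1), heading E
t=2 arc(left, 4) ⇒ at (1,3), heading N
t=3 straight(1) ⇒ at (1,4), heading N
no other 3-command option fits: unique.

spin(left), arc(left, 4), straight(1)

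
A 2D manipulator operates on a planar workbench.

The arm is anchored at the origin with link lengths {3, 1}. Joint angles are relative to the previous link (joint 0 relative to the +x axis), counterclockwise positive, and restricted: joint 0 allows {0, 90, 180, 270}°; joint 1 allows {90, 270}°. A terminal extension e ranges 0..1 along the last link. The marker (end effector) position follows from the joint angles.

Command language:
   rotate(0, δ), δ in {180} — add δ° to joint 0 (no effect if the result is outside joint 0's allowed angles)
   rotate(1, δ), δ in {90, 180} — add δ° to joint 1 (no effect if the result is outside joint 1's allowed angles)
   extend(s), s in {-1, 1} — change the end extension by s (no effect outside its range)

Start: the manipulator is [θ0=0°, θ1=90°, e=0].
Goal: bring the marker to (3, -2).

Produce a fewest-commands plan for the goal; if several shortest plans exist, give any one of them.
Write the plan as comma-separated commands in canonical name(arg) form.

start: [θ0=0°, θ1=90°, e=0]
[1] after extend(1): [θ0=0°, θ1=90°, e=1]
[2] after rotate(1, 180): [θ0=0°, θ1=270°, e=1]
nothing shorter than 2 reaches the goal.

extend(1), rotate(1, 180)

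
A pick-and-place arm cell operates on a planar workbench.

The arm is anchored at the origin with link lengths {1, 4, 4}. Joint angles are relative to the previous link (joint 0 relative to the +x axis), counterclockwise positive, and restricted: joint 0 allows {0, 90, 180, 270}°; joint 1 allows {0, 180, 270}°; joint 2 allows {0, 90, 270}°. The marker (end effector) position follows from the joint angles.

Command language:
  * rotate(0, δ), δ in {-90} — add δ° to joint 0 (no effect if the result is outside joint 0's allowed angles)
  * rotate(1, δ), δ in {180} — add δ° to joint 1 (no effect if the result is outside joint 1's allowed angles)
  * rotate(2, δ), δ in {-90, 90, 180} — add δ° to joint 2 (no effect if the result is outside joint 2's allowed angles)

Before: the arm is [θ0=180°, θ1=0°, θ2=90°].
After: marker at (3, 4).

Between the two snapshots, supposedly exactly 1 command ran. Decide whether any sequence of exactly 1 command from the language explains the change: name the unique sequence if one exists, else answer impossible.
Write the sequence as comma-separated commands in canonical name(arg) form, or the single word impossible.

t0: [θ0=180°, θ1=0°, θ2=90°]
t=1 rotate(1, 180) ⇒ [θ0=180°, θ1=180°, θ2=90°]
no other 1-command option fits: unique.

rotate(1, 180)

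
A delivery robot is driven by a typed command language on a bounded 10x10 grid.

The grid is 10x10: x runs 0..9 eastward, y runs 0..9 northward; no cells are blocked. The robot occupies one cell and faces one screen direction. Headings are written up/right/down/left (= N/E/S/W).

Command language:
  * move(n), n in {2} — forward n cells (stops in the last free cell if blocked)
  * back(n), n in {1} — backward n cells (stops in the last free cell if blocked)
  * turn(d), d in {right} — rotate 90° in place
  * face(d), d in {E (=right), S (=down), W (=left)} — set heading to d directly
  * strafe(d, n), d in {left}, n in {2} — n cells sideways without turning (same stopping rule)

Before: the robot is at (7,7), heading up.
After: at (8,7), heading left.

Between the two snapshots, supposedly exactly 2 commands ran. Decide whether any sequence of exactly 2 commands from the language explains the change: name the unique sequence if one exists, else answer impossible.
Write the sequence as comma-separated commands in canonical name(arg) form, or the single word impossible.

key: position moved to (8,7) AND the heading swung to W — translation plus rotation needed
from: at (7,7), heading up
step 1 (face(W)): at (7,7), heading left
step 2 (back(1)): at (8,7), heading left
no other 2-command option fits: unique.

face(W), back(1)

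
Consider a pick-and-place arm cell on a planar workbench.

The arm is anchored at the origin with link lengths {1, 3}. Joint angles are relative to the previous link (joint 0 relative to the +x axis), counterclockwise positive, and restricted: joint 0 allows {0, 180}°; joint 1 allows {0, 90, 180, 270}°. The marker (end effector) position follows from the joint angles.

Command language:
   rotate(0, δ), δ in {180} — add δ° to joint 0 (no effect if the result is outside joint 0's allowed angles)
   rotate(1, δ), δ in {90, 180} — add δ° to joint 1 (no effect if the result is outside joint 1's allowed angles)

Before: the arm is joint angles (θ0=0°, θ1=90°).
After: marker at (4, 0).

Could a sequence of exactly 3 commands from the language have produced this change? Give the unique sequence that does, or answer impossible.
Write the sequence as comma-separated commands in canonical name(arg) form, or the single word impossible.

rotate(1, 90), rotate(1, 90), rotate(1, 90)

begin: joint angles (θ0=0°, θ1=90°)
1. rotate(1, 90) → joint angles (θ0=0°, θ1=180°)
2. rotate(1, 90) → joint angles (θ0=0°, θ1=270°)
3. rotate(1, 90) → joint angles (θ0=0°, θ1=0°)
no other 3-command option fits: unique.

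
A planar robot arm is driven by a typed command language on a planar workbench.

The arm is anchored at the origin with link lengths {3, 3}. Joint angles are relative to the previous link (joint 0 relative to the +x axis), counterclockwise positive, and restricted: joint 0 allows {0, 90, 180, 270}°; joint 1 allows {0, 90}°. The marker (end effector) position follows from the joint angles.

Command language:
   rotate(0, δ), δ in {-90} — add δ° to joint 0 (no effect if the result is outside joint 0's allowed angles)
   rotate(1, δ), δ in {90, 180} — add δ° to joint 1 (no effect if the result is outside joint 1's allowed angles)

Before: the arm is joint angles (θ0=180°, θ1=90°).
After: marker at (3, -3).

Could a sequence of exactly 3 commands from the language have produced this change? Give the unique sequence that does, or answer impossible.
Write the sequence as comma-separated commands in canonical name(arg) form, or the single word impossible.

rotate(0, -90), rotate(0, -90), rotate(0, -90)

t0: joint angles (θ0=180°, θ1=90°)
1. rotate(0, -90) → joint angles (θ0=90°, θ1=90°)
2. rotate(0, -90) → joint angles (θ0=0°, θ1=90°)
3. rotate(0, -90) → joint angles (θ0=270°, θ1=90°)
no other 3-command option fits: unique.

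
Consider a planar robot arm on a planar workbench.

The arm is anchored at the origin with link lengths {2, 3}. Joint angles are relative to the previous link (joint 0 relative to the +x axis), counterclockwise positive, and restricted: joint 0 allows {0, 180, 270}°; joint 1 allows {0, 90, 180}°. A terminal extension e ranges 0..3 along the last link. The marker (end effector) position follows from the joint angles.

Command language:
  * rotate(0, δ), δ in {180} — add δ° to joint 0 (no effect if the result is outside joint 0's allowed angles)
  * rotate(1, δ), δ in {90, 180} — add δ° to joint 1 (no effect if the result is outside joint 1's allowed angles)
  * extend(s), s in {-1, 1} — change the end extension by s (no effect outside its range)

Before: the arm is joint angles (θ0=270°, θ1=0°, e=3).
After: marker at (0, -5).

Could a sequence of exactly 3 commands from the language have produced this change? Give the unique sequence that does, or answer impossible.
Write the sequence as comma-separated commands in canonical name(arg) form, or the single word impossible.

begin: joint angles (θ0=270°, θ1=0°, e=3)
1. extend(-1) → joint angles (θ0=270°, θ1=0°, e=2)
2. extend(-1) → joint angles (θ0=270°, θ1=0°, e=1)
3. extend(-1) → joint angles (θ0=270°, θ1=0°, e=0)
all 125 alternatives checked — unique.

extend(-1), extend(-1), extend(-1)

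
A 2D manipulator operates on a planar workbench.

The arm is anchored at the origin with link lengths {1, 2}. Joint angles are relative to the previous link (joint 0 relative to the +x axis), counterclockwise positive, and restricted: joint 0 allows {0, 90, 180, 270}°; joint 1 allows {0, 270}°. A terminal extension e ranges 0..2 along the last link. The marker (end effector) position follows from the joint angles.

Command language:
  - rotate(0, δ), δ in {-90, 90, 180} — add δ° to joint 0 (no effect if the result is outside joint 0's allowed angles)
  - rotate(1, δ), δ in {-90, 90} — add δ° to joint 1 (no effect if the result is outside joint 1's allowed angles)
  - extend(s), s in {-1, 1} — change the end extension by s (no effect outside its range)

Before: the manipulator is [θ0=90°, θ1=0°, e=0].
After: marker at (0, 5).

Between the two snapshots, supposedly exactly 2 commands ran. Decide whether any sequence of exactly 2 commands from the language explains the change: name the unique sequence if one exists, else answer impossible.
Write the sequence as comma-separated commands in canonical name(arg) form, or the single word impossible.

extend(1), extend(1)

initial: [θ0=90°, θ1=0°, e=0]
step 1 (extend(1)): [θ0=90°, θ1=0°, e=1]
step 2 (extend(1)): [θ0=90°, θ1=0°, e=2]
no rival 2-sequence matches.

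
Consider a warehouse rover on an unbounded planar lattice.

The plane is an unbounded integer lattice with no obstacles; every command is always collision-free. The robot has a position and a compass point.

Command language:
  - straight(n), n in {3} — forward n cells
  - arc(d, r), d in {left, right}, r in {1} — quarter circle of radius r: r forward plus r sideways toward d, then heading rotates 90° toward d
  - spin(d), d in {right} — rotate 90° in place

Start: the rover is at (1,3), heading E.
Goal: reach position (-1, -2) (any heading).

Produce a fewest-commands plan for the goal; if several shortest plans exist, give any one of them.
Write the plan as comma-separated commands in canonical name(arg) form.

spin(right), straight(3), arc(right, 1), arc(left, 1)

begin: at (1,3), heading E
step 1 (spin(right)): at (1,3), heading S
step 2 (straight(3)): at (1,0), heading S
step 3 (arc(right, 1)): at (0,-1), heading W
step 4 (arc(left, 1)): at (-1,-2), heading S
no 3-step plan works, so 4 is optimal.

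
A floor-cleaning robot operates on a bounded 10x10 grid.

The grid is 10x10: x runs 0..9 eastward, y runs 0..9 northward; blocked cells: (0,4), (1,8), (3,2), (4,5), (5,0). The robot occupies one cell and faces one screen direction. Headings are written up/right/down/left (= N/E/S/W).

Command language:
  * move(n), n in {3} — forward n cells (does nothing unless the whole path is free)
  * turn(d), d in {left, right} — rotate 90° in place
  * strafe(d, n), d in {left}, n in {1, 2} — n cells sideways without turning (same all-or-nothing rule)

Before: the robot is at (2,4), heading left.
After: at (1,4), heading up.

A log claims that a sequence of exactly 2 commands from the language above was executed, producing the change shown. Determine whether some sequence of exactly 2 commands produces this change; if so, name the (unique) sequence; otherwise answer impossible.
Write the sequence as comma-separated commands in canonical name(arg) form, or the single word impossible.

turn(right), strafe(left, 1)

key: order matters: swapping turn(right) and strafe(left, 1) lands elsewhere
start: at (2,4), heading left
step 1 (turn(right)): at (2,4), heading up
step 2 (strafe(left, 1)): at (1,4), heading up
all 25 alternatives checked — unique.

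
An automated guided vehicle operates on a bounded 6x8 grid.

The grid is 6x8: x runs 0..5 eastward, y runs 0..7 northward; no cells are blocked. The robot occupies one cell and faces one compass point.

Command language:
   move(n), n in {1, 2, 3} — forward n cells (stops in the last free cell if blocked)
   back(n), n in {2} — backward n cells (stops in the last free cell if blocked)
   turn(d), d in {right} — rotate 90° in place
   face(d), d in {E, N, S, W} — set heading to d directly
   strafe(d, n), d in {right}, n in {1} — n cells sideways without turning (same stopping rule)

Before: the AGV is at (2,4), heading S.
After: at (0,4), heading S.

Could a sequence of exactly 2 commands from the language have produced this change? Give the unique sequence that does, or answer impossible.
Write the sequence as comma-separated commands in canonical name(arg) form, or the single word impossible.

key: heading stays S — no command in the sequence turns
t0: at (2,4), heading S
1. strafe(right, 1) → at (1,4), heading S
2. strafe(right, 1) → at (0,4), heading S
uniquely the one of 100 2-step routes that fits.

strafe(right, 1), strafe(right, 1)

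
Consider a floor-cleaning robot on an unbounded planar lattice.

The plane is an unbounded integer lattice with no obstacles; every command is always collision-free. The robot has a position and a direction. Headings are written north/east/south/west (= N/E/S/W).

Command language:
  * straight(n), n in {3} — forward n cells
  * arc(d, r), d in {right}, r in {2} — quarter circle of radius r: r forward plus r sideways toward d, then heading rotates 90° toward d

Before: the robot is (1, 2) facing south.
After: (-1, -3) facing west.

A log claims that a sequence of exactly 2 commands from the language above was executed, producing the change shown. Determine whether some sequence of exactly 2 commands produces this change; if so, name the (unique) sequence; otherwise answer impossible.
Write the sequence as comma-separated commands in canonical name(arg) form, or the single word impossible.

straight(3), arc(right, 2)

key: cell and facing (now W) both changed — the 2 commands mix motion and turning
begin: (1, 2) facing south
1. straight(3) → (1, -1) facing south
2. arc(right, 2) → (-1, -3) facing west
no rival 2-sequence matches.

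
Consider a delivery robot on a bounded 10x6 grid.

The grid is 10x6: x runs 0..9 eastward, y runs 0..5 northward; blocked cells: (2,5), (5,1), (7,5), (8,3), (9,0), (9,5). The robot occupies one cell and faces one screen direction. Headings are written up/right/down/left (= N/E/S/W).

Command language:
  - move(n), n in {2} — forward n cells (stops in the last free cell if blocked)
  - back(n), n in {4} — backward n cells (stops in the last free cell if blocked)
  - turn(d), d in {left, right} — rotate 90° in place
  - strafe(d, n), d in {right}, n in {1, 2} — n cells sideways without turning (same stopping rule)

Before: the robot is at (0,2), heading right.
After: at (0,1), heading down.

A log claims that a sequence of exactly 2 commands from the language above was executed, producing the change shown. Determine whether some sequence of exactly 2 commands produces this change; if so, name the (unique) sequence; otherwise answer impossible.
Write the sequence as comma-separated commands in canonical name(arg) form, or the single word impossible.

key: order matters: swapping strafe(right, 1) and turn(right) lands elsewhere
from: at (0,2), heading right
step 1 (strafe(right, 1)): at (0,1), heading right
step 2 (turn(right)): at (0,1), heading down
all 36 alternatives checked — unique.

strafe(right, 1), turn(right)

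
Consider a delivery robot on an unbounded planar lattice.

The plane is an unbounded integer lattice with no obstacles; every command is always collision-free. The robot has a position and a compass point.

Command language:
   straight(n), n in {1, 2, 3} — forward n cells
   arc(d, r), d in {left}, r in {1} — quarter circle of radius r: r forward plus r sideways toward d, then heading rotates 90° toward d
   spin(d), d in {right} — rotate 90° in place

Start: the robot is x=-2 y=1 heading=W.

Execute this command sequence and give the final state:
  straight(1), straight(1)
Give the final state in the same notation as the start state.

begin: x=-2 y=1 heading=W
step 1 (straight(1)): x=-3 y=1 heading=W
step 2 (straight(1)): x=-4 y=1 heading=W

x=-4 y=1 heading=W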